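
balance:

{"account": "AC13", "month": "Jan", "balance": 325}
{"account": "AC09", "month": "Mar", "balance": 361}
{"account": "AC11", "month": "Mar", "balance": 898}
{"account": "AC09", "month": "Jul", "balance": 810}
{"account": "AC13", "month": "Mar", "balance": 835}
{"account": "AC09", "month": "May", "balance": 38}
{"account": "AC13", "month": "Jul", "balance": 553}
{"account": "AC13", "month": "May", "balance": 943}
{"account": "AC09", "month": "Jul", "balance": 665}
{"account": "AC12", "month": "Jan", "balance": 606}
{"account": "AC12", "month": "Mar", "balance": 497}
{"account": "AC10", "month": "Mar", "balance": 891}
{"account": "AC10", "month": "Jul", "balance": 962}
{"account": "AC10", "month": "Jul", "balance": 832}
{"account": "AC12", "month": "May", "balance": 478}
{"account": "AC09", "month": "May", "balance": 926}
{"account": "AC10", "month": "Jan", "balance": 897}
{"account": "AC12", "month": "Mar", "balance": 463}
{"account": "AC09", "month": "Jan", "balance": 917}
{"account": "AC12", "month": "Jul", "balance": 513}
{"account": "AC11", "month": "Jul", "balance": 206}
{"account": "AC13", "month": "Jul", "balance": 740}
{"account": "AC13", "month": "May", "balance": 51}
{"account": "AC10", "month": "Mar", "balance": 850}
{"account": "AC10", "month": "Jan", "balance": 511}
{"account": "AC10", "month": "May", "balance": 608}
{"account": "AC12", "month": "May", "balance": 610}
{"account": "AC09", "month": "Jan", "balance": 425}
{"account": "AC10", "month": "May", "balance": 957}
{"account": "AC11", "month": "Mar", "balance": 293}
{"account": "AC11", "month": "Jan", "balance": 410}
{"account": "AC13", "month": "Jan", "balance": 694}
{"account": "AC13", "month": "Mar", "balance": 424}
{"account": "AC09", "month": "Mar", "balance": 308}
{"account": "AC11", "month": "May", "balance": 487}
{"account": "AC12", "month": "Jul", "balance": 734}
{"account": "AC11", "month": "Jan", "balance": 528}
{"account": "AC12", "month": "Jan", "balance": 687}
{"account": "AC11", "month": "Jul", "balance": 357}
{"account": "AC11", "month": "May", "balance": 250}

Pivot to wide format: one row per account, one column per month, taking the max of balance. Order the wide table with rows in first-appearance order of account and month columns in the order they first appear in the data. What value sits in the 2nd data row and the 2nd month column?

With rows in first-appearance order of account, row 2 is account=AC09. month columns in first-appearance order: Jan, Mar, Jul, May; column 2 is Mar.
Long rows with account=AC09, month=Mar: max(361, 308) = 361.

361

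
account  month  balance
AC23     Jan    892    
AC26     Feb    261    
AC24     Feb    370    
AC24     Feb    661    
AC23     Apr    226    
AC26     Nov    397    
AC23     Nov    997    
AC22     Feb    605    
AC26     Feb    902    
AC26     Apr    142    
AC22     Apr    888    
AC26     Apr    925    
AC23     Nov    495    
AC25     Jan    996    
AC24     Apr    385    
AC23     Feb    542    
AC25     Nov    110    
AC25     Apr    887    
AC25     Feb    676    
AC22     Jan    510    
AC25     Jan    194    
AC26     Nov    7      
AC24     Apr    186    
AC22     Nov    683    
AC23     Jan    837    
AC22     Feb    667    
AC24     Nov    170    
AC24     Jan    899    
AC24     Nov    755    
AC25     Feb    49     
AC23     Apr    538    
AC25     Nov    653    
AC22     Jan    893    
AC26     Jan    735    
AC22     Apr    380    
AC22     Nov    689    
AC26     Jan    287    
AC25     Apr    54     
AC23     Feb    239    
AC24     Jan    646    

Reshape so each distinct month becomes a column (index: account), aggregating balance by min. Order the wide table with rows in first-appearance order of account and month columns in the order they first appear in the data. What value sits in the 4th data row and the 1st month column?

510

With rows in first-appearance order of account, row 4 is account=AC22. month columns in first-appearance order: Jan, Feb, Apr, Nov; column 1 is Jan.
Long rows with account=AC22, month=Jan: min(510, 893) = 510.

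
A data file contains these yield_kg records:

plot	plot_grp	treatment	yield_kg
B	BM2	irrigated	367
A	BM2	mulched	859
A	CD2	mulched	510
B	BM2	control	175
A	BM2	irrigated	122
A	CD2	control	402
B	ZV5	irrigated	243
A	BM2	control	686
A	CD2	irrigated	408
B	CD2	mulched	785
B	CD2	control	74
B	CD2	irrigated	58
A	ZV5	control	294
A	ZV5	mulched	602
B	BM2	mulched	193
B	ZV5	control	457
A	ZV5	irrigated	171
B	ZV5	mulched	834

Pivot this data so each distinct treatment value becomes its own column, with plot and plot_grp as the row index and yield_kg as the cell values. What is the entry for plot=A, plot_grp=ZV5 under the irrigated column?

Wide layout: rows indexed by plot and plot_grp, columns are the 3 distinct treatment values (irrigated, mulched, control).
Cell (plot=A, plot_grp=ZV5, treatment=irrigated) draws from the long row where plot=A, plot_grp=ZV5 and treatment=irrigated, which has yield_kg=171.

171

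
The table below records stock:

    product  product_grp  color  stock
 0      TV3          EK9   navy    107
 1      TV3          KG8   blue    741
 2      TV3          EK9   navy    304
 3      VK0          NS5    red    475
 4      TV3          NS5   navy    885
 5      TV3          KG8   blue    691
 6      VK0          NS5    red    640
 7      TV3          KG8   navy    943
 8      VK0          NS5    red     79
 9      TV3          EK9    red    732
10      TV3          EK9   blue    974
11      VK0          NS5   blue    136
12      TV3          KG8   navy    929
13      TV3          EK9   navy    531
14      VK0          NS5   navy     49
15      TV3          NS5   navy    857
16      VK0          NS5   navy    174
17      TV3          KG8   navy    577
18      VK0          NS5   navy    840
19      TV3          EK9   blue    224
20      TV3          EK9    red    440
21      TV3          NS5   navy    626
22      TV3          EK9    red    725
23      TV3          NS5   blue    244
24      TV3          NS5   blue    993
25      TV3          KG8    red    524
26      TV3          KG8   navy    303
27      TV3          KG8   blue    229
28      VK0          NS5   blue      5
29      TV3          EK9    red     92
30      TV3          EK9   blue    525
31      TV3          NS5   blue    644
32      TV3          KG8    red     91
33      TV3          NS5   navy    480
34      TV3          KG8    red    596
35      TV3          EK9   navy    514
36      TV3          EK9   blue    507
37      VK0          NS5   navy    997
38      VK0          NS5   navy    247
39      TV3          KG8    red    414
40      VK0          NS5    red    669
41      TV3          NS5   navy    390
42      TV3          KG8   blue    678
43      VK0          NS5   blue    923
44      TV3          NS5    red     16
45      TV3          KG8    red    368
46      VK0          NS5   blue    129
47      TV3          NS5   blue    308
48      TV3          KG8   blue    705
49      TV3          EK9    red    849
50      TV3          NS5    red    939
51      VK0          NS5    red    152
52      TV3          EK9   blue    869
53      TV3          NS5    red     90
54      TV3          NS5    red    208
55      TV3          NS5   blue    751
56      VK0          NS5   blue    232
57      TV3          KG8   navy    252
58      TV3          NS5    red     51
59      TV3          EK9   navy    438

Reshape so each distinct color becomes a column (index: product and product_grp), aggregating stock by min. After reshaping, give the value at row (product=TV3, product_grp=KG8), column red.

91

Rows with product=TV3, product_grp=KG8 and color=red: stock values are 524, 91, 596, 414, 368.
min(524, 91, 596, 414, 368) = 91.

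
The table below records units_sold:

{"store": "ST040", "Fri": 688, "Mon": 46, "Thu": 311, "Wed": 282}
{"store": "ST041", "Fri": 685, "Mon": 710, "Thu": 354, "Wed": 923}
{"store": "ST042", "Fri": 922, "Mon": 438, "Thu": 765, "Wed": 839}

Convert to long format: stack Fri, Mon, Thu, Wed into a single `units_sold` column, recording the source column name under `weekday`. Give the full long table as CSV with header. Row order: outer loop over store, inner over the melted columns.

store,weekday,units_sold
ST040,Fri,688
ST040,Mon,46
ST040,Thu,311
ST040,Wed,282
ST041,Fri,685
ST041,Mon,710
ST041,Thu,354
ST041,Wed,923
ST042,Fri,922
ST042,Mon,438
ST042,Thu,765
ST042,Wed,839

Each (store, column) pair becomes one row: 3 × 4 = 12 rows.
For example, (ST040, Fri) → units_sold=688.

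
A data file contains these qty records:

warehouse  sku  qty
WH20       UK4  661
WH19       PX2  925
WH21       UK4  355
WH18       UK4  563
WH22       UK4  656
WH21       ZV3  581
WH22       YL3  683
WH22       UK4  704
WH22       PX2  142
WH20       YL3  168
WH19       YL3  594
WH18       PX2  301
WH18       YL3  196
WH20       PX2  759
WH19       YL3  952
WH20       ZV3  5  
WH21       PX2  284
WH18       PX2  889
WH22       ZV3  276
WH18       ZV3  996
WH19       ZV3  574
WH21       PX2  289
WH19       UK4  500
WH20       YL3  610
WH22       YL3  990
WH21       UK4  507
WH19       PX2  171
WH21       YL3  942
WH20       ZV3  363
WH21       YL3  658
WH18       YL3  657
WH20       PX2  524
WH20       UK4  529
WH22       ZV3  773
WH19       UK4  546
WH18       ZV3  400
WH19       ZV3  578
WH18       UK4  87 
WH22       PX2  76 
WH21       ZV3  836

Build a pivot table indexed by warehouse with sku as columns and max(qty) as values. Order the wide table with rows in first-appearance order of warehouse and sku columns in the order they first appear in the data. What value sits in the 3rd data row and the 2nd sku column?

With rows in first-appearance order of warehouse, row 3 is warehouse=WH21. sku columns in first-appearance order: UK4, PX2, ZV3, YL3; column 2 is PX2.
Long rows with warehouse=WH21, sku=PX2: max(284, 289) = 289.

289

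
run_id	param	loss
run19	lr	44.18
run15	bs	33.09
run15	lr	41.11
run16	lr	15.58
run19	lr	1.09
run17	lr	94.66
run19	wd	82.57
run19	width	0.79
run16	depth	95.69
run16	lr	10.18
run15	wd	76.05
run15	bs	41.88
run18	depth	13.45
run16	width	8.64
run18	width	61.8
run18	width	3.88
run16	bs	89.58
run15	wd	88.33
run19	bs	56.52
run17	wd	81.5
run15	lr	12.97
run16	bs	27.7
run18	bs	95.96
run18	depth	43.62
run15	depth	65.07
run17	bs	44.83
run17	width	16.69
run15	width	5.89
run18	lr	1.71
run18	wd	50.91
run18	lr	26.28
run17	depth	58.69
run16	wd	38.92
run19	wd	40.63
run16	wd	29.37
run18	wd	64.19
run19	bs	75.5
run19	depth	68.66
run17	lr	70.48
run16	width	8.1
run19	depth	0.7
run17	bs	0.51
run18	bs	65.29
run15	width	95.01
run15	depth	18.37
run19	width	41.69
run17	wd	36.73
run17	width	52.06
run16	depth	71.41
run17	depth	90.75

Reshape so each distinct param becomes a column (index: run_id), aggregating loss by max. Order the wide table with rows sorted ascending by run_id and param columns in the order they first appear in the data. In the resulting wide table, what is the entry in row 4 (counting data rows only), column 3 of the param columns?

With rows sorted ascending by run_id, row 4 is run_id=run18. param columns in first-appearance order: lr, bs, wd, width, depth; column 3 is wd.
Long rows with run_id=run18, param=wd: max(50.91, 64.19) = 64.19.

64.19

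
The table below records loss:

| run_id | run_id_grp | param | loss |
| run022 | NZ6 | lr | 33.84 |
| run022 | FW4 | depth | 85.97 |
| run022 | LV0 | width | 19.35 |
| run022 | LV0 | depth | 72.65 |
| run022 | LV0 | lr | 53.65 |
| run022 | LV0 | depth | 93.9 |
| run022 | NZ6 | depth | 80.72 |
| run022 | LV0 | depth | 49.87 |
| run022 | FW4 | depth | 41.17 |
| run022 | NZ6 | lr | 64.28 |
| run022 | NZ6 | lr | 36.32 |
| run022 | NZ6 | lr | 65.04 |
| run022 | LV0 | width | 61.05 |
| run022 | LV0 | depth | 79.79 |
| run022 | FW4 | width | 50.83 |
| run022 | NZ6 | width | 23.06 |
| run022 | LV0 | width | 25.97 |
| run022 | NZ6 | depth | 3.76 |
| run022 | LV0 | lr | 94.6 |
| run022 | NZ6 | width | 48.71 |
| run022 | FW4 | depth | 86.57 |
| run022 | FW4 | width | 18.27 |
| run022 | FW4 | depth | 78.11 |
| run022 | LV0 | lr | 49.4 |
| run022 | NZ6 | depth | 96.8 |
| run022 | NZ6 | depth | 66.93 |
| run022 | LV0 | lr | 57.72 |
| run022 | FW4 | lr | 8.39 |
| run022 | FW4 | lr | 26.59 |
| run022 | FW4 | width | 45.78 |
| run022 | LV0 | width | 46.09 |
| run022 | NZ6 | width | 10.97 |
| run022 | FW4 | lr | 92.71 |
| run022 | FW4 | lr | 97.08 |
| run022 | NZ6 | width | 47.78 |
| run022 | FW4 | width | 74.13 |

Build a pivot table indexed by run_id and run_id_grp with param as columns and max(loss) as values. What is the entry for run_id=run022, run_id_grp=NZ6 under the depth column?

96.8

Rows with run_id=run022, run_id_grp=NZ6 and param=depth: loss values are 80.72, 3.76, 96.8, 66.93.
max(80.72, 3.76, 96.8, 66.93) = 96.8.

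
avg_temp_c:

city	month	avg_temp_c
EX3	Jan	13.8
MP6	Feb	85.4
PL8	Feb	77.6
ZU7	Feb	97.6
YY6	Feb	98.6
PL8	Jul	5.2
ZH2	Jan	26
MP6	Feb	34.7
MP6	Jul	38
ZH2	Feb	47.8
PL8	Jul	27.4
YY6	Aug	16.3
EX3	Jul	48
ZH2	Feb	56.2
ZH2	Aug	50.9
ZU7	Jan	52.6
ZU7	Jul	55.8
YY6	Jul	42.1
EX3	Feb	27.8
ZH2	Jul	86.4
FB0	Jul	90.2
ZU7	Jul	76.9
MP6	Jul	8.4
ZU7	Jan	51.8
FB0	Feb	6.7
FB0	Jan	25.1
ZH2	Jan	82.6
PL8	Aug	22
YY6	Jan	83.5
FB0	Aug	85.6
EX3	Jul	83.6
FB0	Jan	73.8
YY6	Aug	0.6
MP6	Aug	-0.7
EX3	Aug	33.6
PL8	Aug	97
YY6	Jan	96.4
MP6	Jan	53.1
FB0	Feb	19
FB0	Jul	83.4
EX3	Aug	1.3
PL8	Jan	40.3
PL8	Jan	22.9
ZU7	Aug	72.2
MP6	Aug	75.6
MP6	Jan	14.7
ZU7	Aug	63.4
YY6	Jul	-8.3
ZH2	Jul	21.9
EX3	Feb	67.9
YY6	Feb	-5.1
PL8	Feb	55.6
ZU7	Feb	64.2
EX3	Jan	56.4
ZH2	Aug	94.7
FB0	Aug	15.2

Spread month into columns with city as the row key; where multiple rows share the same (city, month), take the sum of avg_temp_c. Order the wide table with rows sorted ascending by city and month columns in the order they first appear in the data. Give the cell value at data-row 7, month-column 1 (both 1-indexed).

104.4

With rows sorted ascending by city, row 7 is city=ZU7. month columns in first-appearance order: Jan, Feb, Jul, Aug; column 1 is Jan.
Long rows with city=ZU7, month=Jan: 52.6 + 51.8 = 104.4.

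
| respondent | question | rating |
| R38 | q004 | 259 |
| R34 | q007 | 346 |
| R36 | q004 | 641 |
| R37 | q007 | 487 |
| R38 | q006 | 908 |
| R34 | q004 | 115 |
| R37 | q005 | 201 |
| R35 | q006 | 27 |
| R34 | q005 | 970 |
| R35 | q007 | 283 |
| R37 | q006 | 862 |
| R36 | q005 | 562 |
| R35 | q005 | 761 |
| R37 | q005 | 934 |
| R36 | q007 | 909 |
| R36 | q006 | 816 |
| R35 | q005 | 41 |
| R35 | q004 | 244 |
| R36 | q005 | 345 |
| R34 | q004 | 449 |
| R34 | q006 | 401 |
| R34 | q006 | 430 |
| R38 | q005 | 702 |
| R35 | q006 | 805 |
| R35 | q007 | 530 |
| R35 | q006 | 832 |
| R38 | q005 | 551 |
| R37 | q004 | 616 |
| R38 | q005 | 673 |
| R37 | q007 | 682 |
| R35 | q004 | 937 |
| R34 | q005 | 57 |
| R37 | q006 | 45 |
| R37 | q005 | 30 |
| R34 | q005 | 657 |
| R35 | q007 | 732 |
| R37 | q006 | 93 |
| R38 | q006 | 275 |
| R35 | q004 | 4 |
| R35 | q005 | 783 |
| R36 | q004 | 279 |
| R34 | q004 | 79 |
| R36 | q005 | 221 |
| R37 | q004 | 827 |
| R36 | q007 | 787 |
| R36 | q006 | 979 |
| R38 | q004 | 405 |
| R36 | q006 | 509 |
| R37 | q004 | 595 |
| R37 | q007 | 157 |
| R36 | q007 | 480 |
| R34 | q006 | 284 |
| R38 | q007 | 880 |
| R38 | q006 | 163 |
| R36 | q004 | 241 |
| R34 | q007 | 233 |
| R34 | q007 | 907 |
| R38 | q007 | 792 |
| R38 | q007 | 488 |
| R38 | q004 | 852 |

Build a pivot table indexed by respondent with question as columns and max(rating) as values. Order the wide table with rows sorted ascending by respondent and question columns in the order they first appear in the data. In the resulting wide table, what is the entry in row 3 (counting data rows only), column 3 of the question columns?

979

With rows sorted ascending by respondent, row 3 is respondent=R36. question columns in first-appearance order: q004, q007, q006, q005; column 3 is q006.
Long rows with respondent=R36, question=q006: max(816, 979, 509) = 979.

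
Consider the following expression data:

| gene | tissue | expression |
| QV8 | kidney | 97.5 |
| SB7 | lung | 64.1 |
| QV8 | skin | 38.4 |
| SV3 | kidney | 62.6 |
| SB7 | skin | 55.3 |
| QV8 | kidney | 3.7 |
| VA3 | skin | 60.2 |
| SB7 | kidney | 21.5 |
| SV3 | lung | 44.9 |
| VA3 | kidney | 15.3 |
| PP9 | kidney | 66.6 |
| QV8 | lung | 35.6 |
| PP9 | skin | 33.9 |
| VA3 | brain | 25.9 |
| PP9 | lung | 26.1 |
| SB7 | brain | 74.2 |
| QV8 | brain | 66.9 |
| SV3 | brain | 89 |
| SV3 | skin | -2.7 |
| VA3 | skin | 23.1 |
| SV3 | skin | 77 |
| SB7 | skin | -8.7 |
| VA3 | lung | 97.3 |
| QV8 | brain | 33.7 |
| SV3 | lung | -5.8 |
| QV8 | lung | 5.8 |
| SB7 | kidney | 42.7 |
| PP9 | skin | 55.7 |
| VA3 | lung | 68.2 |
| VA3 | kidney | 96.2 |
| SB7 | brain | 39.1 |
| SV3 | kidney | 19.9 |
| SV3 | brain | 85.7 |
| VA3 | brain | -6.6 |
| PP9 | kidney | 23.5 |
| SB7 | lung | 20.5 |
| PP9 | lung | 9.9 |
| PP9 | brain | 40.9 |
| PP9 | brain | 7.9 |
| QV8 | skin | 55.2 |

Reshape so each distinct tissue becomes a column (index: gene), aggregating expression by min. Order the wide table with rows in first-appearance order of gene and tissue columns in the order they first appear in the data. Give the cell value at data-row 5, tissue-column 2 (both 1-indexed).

9.9

With rows in first-appearance order of gene, row 5 is gene=PP9. tissue columns in first-appearance order: kidney, lung, skin, brain; column 2 is lung.
Long rows with gene=PP9, tissue=lung: min(26.1, 9.9) = 9.9.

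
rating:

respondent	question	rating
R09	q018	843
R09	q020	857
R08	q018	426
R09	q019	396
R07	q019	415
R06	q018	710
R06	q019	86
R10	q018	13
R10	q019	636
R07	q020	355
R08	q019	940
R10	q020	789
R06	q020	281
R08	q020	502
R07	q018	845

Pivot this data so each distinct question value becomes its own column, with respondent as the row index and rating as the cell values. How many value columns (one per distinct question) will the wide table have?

3 distinct question values: q018, q019, q020.

3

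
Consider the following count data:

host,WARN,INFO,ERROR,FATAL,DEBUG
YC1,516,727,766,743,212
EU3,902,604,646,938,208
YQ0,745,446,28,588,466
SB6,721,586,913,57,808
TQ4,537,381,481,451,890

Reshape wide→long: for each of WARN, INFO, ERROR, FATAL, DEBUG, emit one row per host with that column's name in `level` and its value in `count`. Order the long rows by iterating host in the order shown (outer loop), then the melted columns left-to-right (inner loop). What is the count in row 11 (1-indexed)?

25 rows total (5 × 5). Row 11: index ⌊(11-1)/5⌋ = 2 into host → YQ0; (11-1) mod 5 = 0 into the melted columns → WARN.
So row 11 is (YQ0, WARN, 745); count = 745.

745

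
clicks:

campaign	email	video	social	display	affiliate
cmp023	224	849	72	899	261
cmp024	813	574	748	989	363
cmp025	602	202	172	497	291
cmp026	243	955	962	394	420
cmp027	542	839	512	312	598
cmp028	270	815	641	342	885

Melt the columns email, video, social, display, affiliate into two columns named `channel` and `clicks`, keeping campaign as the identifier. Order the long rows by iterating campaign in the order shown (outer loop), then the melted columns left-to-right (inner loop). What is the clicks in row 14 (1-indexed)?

497

30 rows total (6 × 5). Row 14: index ⌊(14-1)/5⌋ = 2 into campaign → cmp025; (14-1) mod 5 = 3 into the melted columns → display.
So row 14 is (cmp025, display, 497); clicks = 497.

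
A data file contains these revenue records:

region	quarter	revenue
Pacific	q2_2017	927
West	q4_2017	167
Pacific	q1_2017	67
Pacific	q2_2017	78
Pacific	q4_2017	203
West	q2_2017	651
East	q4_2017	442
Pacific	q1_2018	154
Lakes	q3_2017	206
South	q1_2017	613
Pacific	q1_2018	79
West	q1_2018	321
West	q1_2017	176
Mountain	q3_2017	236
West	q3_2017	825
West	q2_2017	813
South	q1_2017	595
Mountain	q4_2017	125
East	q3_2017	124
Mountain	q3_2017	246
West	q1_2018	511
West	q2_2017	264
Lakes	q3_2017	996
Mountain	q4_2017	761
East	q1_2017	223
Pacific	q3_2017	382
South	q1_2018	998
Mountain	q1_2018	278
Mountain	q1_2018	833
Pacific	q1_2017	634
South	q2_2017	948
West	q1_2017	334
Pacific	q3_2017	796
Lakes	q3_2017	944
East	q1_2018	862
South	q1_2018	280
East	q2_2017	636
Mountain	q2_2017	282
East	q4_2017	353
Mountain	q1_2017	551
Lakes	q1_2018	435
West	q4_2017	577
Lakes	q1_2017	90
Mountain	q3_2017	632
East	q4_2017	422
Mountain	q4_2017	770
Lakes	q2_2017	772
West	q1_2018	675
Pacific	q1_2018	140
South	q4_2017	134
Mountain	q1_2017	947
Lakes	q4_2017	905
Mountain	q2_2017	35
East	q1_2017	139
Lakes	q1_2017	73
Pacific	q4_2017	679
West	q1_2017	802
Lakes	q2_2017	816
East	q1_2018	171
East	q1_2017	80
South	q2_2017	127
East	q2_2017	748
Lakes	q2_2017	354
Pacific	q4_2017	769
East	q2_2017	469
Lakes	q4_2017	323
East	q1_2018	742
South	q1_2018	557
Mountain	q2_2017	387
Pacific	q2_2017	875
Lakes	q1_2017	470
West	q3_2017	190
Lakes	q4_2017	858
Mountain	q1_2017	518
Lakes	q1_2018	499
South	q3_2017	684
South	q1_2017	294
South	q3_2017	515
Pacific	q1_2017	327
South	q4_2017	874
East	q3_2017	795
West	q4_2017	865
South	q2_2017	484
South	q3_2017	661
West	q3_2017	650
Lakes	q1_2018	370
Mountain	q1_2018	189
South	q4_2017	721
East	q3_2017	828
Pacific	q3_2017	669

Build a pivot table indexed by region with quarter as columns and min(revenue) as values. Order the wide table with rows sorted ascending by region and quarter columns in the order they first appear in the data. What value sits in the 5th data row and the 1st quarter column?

127

With rows sorted ascending by region, row 5 is region=South. quarter columns in first-appearance order: q2_2017, q4_2017, q1_2017, q1_2018, q3_2017; column 1 is q2_2017.
Long rows with region=South, quarter=q2_2017: min(948, 127, 484) = 127.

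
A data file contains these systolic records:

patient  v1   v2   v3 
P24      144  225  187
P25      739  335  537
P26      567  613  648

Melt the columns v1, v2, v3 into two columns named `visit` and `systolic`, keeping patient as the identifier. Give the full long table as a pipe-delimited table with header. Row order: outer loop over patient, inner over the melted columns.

Each (patient, column) pair becomes one row: 3 × 3 = 9 rows.
For example, (P24, v1) → systolic=144.

| patient | visit | systolic |
| P24 | v1 | 144 |
| P24 | v2 | 225 |
| P24 | v3 | 187 |
| P25 | v1 | 739 |
| P25 | v2 | 335 |
| P25 | v3 | 537 |
| P26 | v1 | 567 |
| P26 | v2 | 613 |
| P26 | v3 | 648 |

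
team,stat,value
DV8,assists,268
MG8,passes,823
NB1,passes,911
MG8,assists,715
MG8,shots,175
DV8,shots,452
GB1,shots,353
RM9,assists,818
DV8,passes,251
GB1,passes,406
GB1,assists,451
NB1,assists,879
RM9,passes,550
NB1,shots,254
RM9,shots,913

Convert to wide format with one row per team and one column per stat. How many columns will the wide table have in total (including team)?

1 column for team plus 3 distinct stat values → 4 columns.

4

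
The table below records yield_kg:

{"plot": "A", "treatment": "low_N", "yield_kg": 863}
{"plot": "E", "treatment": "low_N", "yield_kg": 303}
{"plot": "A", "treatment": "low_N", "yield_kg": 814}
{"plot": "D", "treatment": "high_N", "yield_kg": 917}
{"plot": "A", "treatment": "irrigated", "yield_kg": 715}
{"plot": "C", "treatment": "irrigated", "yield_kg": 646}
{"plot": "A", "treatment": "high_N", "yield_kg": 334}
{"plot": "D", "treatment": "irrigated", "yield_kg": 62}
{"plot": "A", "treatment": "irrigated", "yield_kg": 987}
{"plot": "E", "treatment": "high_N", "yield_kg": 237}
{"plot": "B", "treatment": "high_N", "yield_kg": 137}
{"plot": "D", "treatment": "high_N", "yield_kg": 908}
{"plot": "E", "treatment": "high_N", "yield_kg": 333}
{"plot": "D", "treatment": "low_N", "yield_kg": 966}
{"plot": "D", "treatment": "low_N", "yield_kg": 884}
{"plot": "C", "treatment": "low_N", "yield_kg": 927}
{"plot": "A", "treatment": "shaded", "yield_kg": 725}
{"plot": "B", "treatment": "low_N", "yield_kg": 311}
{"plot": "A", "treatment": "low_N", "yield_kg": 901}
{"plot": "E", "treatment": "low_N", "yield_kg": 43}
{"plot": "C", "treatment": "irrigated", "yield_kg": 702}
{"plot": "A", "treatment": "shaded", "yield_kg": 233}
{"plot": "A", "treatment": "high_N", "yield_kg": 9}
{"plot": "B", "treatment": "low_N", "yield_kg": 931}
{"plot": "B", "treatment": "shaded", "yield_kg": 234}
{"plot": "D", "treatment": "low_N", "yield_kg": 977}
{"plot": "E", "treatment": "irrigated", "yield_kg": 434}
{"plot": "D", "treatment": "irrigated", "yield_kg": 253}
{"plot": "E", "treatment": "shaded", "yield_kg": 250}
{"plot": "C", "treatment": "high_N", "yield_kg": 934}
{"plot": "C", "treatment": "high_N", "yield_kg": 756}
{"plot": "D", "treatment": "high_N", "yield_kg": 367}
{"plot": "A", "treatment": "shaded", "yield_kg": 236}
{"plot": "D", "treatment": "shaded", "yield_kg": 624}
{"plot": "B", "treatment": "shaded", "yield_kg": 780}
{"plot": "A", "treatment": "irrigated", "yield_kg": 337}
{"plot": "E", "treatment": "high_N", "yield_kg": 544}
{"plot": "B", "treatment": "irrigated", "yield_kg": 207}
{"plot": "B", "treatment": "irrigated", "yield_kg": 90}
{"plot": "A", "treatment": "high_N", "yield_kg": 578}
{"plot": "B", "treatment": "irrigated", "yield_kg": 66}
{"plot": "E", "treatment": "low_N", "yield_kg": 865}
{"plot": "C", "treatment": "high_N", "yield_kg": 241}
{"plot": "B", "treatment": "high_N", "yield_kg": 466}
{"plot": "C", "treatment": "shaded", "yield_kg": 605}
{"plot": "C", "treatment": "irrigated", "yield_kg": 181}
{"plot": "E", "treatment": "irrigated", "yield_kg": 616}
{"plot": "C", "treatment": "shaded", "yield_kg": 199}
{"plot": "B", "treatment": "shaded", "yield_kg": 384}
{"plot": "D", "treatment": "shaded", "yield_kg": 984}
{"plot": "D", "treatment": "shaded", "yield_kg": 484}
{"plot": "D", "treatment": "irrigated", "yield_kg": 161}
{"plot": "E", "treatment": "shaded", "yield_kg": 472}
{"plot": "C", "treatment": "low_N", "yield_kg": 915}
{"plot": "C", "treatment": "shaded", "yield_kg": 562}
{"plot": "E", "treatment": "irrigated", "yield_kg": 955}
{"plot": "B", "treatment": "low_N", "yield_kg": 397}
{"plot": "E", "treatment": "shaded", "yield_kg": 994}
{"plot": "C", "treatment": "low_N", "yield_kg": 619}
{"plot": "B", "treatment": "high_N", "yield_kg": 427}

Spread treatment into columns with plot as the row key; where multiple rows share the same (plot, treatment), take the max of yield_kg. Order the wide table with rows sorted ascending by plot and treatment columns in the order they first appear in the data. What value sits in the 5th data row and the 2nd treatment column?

544

With rows sorted ascending by plot, row 5 is plot=E. treatment columns in first-appearance order: low_N, high_N, irrigated, shaded; column 2 is high_N.
Long rows with plot=E, treatment=high_N: max(237, 333, 544) = 544.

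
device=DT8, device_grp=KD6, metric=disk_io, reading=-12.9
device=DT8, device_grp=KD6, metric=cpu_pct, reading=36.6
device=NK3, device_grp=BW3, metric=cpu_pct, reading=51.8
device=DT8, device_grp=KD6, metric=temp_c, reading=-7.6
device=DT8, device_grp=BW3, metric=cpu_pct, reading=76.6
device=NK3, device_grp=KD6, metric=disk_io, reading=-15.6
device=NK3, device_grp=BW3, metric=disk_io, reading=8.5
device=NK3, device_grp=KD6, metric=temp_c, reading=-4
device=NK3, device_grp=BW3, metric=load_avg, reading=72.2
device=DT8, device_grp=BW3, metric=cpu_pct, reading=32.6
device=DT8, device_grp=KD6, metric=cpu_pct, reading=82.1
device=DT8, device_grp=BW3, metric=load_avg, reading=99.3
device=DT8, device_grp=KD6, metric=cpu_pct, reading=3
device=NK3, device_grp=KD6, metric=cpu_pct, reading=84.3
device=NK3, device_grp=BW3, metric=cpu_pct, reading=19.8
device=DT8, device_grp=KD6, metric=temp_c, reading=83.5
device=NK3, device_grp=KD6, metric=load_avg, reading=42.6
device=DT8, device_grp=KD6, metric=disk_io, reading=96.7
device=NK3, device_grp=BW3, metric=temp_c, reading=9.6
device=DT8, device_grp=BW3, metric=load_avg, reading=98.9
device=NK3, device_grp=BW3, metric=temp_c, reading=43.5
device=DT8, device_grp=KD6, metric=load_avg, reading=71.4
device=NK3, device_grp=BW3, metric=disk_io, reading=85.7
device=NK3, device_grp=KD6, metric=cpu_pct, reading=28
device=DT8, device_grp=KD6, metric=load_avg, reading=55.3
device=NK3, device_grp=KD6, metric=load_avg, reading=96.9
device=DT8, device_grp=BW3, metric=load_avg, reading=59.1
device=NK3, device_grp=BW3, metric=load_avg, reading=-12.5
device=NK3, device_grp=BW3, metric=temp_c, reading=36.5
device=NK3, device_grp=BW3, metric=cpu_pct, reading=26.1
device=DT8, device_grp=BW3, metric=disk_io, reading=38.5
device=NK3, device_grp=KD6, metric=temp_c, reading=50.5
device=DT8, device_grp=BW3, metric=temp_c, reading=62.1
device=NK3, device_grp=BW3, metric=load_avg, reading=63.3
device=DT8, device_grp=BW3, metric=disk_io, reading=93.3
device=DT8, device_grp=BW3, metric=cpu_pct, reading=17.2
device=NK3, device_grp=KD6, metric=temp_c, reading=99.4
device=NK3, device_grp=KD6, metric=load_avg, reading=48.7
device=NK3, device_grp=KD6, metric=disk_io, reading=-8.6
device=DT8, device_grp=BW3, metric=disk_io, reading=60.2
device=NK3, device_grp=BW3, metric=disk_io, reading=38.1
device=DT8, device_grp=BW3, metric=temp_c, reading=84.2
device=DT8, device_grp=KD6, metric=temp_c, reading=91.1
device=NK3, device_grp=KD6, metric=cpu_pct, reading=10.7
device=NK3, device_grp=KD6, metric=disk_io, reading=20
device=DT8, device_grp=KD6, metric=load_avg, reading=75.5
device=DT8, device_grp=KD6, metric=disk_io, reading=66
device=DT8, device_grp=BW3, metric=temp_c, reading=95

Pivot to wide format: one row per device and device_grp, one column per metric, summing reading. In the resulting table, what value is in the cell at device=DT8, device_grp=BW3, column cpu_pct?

126.4

Rows with device=DT8, device_grp=BW3 and metric=cpu_pct: reading values are 76.6, 32.6, 17.2.
76.6 + 32.6 + 17.2 = 126.4.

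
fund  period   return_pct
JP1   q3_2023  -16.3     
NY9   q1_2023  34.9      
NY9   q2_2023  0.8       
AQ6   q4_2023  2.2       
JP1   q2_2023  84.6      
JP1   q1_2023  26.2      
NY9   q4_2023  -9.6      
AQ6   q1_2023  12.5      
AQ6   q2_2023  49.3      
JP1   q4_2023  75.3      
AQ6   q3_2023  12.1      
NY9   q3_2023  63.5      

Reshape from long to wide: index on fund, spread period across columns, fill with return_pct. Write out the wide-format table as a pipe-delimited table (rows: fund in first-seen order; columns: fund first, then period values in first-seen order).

Columns: fund plus the 4 distinct period values (q3_2023, q1_2023, q2_2023, q4_2023).
For example, row JP1 column q3_2023 takes return_pct=-16.3 from the long row (JP1, q3_2023).

| fund | q3_2023 | q1_2023 | q2_2023 | q4_2023 |
| JP1 | -16.3 | 26.2 | 84.6 | 75.3 |
| NY9 | 63.5 | 34.9 | 0.8 | -9.6 |
| AQ6 | 12.1 | 12.5 | 49.3 | 2.2 |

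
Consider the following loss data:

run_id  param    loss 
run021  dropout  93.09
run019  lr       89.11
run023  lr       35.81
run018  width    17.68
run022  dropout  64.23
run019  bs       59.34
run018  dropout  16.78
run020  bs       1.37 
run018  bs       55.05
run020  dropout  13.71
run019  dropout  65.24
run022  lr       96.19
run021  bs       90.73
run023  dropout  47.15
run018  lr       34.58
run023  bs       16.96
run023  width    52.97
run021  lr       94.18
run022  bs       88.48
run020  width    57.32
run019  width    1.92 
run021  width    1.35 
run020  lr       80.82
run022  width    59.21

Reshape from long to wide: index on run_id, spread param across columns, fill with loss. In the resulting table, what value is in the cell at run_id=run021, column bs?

90.73

Wide layout: rows indexed by run_id, columns are the 4 distinct param values (dropout, lr, width, bs).
Cell (run_id=run021, param=bs) draws from the long row where run_id=run021 and param=bs, which has loss=90.73.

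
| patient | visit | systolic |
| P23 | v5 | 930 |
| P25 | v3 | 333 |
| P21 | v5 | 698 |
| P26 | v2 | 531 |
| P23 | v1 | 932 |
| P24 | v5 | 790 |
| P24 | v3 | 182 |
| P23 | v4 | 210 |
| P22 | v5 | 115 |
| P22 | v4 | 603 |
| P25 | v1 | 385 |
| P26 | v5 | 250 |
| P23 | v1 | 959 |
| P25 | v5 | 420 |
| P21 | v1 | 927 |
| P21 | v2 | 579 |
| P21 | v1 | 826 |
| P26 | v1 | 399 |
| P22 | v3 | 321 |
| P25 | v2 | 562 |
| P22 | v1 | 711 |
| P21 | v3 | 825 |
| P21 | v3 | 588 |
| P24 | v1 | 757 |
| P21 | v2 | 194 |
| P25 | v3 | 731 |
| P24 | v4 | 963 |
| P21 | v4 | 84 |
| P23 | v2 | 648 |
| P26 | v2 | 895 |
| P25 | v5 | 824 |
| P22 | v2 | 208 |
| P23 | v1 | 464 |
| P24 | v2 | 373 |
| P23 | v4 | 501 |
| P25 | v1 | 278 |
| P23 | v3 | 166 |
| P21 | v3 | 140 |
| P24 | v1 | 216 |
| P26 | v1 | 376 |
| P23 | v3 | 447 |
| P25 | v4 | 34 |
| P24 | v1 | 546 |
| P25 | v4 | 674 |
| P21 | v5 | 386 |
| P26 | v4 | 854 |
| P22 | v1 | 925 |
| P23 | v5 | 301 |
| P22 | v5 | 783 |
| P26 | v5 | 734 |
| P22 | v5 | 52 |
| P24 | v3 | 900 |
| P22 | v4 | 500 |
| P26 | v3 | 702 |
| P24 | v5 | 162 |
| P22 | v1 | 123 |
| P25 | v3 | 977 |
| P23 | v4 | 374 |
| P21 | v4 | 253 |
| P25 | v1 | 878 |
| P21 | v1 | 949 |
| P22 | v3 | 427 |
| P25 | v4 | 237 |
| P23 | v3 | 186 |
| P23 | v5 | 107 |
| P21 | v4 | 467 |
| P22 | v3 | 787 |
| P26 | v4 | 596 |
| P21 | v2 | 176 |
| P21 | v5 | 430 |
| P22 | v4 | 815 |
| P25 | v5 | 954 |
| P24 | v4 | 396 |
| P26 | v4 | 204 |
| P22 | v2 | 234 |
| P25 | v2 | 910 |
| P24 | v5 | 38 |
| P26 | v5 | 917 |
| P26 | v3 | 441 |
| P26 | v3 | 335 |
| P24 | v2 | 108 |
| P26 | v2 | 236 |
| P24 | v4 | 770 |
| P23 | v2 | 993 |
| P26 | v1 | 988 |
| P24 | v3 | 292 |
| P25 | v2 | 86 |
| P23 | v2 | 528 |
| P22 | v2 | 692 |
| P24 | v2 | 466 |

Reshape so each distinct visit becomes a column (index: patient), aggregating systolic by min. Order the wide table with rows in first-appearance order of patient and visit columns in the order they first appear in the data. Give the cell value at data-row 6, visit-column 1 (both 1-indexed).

With rows in first-appearance order of patient, row 6 is patient=P22. visit columns in first-appearance order: v5, v3, v2, v1, v4; column 1 is v5.
Long rows with patient=P22, visit=v5: min(115, 783, 52) = 52.

52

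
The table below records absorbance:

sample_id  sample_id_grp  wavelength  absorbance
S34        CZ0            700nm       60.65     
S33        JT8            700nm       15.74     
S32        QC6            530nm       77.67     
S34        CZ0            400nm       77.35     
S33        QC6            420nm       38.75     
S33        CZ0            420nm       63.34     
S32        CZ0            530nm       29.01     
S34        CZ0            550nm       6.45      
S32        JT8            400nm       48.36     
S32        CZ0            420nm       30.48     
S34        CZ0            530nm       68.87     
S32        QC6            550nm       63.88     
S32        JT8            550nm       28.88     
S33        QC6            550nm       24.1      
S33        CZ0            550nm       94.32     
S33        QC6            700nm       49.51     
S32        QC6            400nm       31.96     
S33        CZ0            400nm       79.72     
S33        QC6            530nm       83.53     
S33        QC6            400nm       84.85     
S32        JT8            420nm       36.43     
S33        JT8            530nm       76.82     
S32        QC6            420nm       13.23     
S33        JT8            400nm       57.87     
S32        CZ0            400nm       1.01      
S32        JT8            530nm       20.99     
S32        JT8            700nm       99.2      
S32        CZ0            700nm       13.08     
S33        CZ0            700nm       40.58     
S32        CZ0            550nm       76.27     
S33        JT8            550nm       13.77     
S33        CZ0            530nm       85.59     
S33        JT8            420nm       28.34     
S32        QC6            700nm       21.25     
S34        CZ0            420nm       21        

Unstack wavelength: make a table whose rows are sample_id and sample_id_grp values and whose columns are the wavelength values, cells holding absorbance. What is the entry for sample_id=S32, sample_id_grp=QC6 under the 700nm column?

21.25

Wide layout: rows indexed by sample_id and sample_id_grp, columns are the 5 distinct wavelength values (700nm, 530nm, 400nm, 420nm, 550nm).
Cell (sample_id=S32, sample_id_grp=QC6, wavelength=700nm) draws from the long row where sample_id=S32, sample_id_grp=QC6 and wavelength=700nm, which has absorbance=21.25.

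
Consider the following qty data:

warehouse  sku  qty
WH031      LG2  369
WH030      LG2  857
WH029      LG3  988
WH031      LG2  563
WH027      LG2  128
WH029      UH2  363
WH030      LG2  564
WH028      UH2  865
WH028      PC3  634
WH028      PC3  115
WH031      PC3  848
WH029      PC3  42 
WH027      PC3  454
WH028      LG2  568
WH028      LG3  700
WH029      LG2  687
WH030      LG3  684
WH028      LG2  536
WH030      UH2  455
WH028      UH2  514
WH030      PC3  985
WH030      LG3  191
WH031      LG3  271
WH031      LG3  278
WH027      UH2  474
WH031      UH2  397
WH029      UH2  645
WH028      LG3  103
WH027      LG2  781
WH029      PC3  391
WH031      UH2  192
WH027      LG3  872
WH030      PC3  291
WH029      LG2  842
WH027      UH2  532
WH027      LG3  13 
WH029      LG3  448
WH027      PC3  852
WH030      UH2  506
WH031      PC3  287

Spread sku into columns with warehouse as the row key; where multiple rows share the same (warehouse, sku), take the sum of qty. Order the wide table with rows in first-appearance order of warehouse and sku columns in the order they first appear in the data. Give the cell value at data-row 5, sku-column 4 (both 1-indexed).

With rows in first-appearance order of warehouse, row 5 is warehouse=WH028. sku columns in first-appearance order: LG2, LG3, UH2, PC3; column 4 is PC3.
Long rows with warehouse=WH028, sku=PC3: 634 + 115 = 749.

749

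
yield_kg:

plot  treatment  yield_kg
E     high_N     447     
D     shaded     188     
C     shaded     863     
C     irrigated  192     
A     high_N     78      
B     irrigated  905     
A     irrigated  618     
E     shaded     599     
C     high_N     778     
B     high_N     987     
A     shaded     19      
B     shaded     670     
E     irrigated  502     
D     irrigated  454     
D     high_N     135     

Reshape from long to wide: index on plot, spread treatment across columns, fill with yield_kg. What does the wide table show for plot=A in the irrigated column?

Wide layout: rows indexed by plot, columns are the 3 distinct treatment values (high_N, shaded, irrigated).
Cell (plot=A, treatment=irrigated) draws from the long row where plot=A and treatment=irrigated, which has yield_kg=618.

618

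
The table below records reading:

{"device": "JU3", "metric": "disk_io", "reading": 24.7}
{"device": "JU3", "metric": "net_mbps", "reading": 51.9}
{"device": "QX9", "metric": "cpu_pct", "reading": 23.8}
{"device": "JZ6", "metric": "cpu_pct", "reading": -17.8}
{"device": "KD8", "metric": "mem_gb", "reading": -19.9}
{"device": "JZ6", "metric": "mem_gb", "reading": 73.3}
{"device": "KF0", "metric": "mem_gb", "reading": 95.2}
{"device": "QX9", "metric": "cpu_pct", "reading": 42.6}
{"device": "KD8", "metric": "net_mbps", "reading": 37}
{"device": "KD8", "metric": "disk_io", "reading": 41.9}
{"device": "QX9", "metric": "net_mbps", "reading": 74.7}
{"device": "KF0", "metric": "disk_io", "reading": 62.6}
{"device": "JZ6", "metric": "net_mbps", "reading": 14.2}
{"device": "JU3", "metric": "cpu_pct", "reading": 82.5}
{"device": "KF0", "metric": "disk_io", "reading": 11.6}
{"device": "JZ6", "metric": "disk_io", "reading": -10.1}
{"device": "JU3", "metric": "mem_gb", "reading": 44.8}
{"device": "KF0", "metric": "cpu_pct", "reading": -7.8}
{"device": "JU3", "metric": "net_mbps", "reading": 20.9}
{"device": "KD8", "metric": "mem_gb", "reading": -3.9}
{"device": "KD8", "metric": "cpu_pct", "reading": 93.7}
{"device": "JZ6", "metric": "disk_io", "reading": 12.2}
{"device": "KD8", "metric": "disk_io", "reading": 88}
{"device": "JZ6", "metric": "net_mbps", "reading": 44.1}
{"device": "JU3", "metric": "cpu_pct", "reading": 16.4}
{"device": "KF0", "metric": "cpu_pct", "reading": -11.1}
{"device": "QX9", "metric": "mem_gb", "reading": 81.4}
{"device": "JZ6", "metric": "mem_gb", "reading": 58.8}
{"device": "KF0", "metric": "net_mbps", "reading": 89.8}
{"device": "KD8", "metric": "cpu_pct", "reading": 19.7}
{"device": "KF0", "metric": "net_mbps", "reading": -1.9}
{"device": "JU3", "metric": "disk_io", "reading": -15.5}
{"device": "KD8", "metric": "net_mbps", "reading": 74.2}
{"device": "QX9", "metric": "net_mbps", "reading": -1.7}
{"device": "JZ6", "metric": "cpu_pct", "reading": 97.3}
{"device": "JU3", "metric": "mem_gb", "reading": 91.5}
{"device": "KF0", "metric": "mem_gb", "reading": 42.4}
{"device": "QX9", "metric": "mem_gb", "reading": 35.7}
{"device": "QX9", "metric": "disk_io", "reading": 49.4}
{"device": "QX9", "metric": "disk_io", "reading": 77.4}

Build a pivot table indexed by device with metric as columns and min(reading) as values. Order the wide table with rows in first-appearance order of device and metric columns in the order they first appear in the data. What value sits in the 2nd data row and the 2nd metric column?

-1.7

With rows in first-appearance order of device, row 2 is device=QX9. metric columns in first-appearance order: disk_io, net_mbps, cpu_pct, mem_gb; column 2 is net_mbps.
Long rows with device=QX9, metric=net_mbps: min(74.7, -1.7) = -1.7.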